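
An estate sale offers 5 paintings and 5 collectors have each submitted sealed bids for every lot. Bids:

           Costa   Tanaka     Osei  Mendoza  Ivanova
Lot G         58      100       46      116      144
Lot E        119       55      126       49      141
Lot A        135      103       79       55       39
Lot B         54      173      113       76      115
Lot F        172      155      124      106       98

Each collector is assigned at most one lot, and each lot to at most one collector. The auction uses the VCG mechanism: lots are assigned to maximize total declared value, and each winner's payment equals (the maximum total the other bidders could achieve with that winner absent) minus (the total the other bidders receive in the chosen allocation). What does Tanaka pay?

Tanaka pays $26.

Efficient allocation: Costa→Lot A ($135), Tanaka→Lot B ($173), Osei→Lot F ($124), Mendoza→Lot G ($116), Ivanova→Lot E ($141); total welfare W = $689.
Tanaka receives Lot B at value $173, so the others get W − 173 = $516.
Without Tanaka: best allocation of the remaining 4 bidders over all 5 lots is Costa→Lot F ($172), Osei→Lot B ($113), Mendoza→Lot G ($116), Ivanova→Lot E ($141), total $542.
VCG payment = (others' best without Tanaka) − (others' welfare with Tanaka) = 542 − 516 = $26.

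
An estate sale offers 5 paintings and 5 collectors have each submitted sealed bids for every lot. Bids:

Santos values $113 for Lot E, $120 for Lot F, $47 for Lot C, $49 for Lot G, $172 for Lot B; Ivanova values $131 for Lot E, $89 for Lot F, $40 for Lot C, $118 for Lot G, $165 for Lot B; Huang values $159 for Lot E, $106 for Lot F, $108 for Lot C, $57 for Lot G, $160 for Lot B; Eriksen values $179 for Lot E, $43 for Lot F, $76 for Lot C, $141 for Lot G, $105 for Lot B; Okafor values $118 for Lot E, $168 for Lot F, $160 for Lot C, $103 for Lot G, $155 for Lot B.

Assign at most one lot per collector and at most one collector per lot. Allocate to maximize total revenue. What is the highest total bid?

Treat this as an assignment problem: match each collector to one lot.
Optimal: Santos→Lot F ($120), Ivanova→Lot B ($165), Huang→Lot E ($159), Eriksen→Lot G ($141), Okafor→Lot C ($160) — total 120+165+159+141+160 = $745.
Row-greedy (each collector in turn takes its best remaining lot) gives $720, worse by 25.
Checked against all permutations: $745 is optimal.

Maximum total: $745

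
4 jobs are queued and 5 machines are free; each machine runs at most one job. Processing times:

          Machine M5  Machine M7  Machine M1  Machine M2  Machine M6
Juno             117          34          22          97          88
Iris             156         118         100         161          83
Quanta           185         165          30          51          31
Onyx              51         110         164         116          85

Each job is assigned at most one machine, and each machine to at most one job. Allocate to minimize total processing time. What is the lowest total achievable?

Optimal: Juno→Machine M7 (34 min), Iris→Machine M6 (83 min), Quanta→Machine M1 (30 min), Onyx→Machine M5 (51 min) — total 34+83+30+51 = 198 min.
Row-greedy (each job in turn takes its cheapest remaining machine) gives 207 min, worse by 9.
Next-best assignment: Juno→Machine M1, Iris→Machine M6, Quanta→Machine M2, Onyx→Machine M5 = 207 min.
Checked against all permutations: 198 min is optimal.

Minimum total: 198 min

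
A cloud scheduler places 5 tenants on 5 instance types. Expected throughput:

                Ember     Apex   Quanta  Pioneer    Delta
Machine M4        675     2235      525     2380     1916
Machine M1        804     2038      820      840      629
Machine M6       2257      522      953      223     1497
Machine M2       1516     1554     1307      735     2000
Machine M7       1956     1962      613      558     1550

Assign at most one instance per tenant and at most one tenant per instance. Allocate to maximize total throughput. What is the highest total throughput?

Optimal: Ember→Machine M6 (2257 ops/s), Apex→Machine M1 (2038 ops/s), Quanta→Machine M2 (1307 ops/s), Pioneer→Machine M4 (2380 ops/s), Delta→Machine M7 (1550 ops/s) — total 2257+2038+1307+2380+1550 = 9532 ops/s.
Swapping Apex↔Delta (Apex→Machine M7 1962 ops/s, Delta→Machine M1 629 ops/s) loses 997.

Maximum total: 9532 ops/s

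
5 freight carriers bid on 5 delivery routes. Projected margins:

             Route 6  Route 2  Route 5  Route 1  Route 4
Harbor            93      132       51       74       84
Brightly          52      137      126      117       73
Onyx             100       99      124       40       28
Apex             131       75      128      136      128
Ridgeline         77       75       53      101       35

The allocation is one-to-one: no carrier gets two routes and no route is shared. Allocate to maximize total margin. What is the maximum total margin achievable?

Maximum total: $587k

Optimal: Harbor→Route 2 ($132k), Brightly→Route 5 ($126k), Onyx→Route 6 ($100k), Apex→Route 4 ($128k), Ridgeline→Route 1 ($101k) — total 132+126+100+128+101 = $587k.
Column-greedy (each route in turn goes to its best remaining carrier) gives $577k, worse by 10.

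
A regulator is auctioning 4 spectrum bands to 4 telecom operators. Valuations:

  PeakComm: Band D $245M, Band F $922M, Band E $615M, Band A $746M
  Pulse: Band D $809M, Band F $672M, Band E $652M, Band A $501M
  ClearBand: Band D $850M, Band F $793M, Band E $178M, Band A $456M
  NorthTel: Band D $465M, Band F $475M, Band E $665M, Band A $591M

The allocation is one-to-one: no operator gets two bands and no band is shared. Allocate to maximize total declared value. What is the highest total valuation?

Optimal: PeakComm→Band F ($922M), Pulse→Band E ($652M), ClearBand→Band D ($850M), NorthTel→Band A ($591M) — total 922+652+850+591 = $3015M.
Column-greedy (each band in turn goes to its best remaining operator) gives $2938M, worse by 77.

Maximum total: $3015M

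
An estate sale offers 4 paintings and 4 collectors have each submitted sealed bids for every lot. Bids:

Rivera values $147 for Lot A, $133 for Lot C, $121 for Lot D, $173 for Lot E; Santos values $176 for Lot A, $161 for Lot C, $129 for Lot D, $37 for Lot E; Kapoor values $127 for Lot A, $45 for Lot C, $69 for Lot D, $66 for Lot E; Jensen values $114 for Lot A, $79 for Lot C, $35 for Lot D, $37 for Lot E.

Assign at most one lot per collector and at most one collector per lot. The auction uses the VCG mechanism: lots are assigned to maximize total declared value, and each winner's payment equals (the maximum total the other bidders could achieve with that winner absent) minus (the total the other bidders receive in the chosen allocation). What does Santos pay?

Efficient allocation: Rivera→Lot E ($173), Santos→Lot C ($161), Kapoor→Lot D ($69), Jensen→Lot A ($114); total welfare W = $517.
Santos receives Lot C at value $161, so the others get W − 161 = $356.
Without Santos: best allocation of the remaining 3 bidders over all 4 lots is Rivera→Lot E ($173), Kapoor→Lot A ($127), Jensen→Lot C ($79), total $379.
VCG payment = (others' best without Santos) − (others' welfare with Santos) = 379 − 356 = $23.

Santos pays $23.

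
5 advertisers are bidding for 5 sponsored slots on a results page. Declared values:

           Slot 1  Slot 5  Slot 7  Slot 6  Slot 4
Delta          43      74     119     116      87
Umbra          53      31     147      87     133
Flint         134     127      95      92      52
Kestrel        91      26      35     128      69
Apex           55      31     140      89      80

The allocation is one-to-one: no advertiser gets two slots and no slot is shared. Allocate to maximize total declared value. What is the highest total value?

This is a one-to-one assignment (maximum-weight bipartite matching).
Optimal: Delta→Slot 5 ($74), Umbra→Slot 4 ($133), Flint→Slot 1 ($134), Kestrel→Slot 6 ($128), Apex→Slot 7 ($140) — total 74+133+134+128+140 = $609.
Swapping Umbra↔Apex (Umbra→Slot 7 $147, Apex→Slot 4 $80) loses 46.
Every other assignment is strictly worse.

Max total: $609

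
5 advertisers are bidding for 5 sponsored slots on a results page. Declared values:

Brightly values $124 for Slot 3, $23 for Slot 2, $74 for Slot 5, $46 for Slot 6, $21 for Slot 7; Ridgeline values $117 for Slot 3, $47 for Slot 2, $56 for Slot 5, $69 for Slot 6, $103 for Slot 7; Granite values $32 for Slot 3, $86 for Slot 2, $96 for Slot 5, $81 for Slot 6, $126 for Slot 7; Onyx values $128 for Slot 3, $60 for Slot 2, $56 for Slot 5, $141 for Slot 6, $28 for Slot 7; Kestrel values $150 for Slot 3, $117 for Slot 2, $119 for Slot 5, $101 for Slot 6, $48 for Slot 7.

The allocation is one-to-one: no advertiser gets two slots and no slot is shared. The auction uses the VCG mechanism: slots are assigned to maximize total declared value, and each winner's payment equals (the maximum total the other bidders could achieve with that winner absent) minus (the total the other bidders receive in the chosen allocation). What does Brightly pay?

Brightly pays $46.

Efficient allocation: Brightly→Slot 3 ($124), Ridgeline→Slot 7 ($103), Granite→Slot 5 ($96), Onyx→Slot 6 ($141), Kestrel→Slot 2 ($117); total welfare W = $581.
Brightly receives Slot 3 at value $124, so the others get W − 124 = $457.
Without Brightly: best allocation of the remaining 4 bidders over all 5 slots is Ridgeline→Slot 3 ($117), Granite→Slot 7 ($126), Onyx→Slot 6 ($141), Kestrel→Slot 5 ($119), total $503.
VCG payment = (others' best without Brightly) − (others' welfare with Brightly) = 503 − 457 = $46.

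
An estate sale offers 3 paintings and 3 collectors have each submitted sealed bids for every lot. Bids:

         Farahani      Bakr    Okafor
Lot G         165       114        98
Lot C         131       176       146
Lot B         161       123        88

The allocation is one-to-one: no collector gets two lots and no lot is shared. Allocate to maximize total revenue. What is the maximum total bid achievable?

Optimal: Farahani→Lot B ($161), Bakr→Lot C ($176), Okafor→Lot G ($98) — total 161+176+98 = $435.
Next-best assignment: Farahani→Lot G, Bakr→Lot B, Okafor→Lot C = $434.

Maximum total: $435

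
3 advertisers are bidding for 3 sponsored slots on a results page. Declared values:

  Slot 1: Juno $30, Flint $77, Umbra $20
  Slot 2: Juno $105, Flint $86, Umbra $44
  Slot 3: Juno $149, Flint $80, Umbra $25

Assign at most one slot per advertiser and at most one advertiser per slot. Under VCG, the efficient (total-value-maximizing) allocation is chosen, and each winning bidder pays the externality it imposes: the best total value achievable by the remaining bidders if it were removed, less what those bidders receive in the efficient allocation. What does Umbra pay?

Umbra pays $9.

Efficient allocation: Juno→Slot 3 ($149), Flint→Slot 1 ($77), Umbra→Slot 2 ($44); total welfare W = $270.
Umbra receives Slot 2 at value $44, so the others get W − 44 = $226.
Without Umbra: best allocation of the remaining 2 bidders over all 3 slots is Juno→Slot 3 ($149), Flint→Slot 2 ($86), total $235.
VCG payment = (others' best without Umbra) − (others' welfare with Umbra) = 235 − 226 = $9.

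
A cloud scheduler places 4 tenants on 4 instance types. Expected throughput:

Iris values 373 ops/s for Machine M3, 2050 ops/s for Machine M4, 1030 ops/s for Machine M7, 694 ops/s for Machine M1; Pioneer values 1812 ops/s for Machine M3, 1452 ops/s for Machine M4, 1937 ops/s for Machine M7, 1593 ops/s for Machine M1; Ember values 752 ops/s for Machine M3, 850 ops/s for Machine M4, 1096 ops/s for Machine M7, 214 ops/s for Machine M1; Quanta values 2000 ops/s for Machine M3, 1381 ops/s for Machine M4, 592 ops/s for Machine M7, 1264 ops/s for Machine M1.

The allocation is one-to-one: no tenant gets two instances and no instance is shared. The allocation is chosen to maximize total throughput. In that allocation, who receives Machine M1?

This is a one-to-one assignment (maximum-weight bipartite matching).
Optimal: Iris→Machine M4 (2050 ops/s), Pioneer→Machine M1 (1593 ops/s), Ember→Machine M7 (1096 ops/s), Quanta→Machine M3 (2000 ops/s) — total 2050+1593+1096+2000 = 6739 ops/s.
Next-best assignment: Iris→Machine M4, Pioneer→Machine M3, Ember→Machine M7, Quanta→Machine M1 = 6222 ops/s.
Pioneer's own top instance is Machine M7 (1937 ops/s), but forcing Pioneer→Machine M7 and reassigning the rest optimally gives only 6201 ops/s — worse by 538.

Pioneer receives Machine M1.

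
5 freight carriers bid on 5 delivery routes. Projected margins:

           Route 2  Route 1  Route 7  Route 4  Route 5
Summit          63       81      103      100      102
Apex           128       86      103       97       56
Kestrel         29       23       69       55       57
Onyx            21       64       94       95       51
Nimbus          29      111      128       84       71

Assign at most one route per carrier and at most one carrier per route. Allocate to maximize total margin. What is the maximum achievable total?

Maximum total: $505k

This is a one-to-one assignment (maximum-weight bipartite matching).
Optimal: Summit→Route 5 ($102k), Apex→Route 2 ($128k), Kestrel→Route 7 ($69k), Onyx→Route 4 ($95k), Nimbus→Route 1 ($111k) — total 102+128+69+95+111 = $505k.
Max-entry greedy (repeatedly take the single best remaining cell) gives $476k, worse by 29.
Checked against all permutations: $505k is optimal.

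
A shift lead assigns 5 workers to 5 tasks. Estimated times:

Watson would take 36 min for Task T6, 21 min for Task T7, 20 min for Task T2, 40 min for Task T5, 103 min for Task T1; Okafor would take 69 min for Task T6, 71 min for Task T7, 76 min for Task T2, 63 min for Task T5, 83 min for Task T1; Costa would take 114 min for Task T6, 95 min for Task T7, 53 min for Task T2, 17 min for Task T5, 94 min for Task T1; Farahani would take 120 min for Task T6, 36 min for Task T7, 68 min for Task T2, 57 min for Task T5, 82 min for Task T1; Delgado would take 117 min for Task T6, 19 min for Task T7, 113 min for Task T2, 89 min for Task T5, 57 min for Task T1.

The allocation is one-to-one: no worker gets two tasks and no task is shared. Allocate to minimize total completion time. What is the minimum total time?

Optimal: Watson→Task T2 (20 min), Okafor→Task T6 (69 min), Costa→Task T5 (17 min), Farahani→Task T7 (36 min), Delgado→Task T1 (57 min) — total 20+69+17+36+57 = 199 min.
Min-entry greedy (repeatedly take the single cheapest remaining cell) gives 207 min, worse by 8.
Checked against all permutations: 199 min is optimal.

Minimum total: 199 min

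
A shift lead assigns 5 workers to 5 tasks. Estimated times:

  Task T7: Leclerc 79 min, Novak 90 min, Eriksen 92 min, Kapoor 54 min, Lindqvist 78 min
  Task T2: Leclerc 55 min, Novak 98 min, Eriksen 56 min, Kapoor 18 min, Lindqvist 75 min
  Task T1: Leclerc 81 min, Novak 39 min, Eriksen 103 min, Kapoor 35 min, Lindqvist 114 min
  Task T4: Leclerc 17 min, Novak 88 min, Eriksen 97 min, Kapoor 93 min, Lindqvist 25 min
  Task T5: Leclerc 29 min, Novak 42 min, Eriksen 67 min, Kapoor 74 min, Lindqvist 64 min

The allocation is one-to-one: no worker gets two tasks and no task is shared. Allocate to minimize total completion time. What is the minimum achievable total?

Min total: 203 min

Optimal: Leclerc→Task T5 (29 min), Novak→Task T1 (39 min), Eriksen→Task T7 (92 min), Kapoor→Task T2 (18 min), Lindqvist→Task T4 (25 min) — total 29+39+92+18+25 = 203 min.
Row-greedy (each worker in turn takes its cheapest remaining task) gives 230 min, worse by 27.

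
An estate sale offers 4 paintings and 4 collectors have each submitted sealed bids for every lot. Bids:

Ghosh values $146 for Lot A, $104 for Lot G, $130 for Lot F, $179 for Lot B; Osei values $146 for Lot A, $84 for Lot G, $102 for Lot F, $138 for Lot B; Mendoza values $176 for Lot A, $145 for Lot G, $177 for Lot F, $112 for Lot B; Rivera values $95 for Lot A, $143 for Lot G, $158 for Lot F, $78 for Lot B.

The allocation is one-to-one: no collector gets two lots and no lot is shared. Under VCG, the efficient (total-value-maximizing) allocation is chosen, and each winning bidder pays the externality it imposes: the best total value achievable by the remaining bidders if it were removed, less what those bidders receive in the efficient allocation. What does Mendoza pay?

Efficient allocation: Ghosh→Lot B ($179), Osei→Lot A ($146), Mendoza→Lot F ($177), Rivera→Lot G ($143); total welfare W = $645.
Mendoza receives Lot F at value $177, so the others get W − 177 = $468.
Without Mendoza: best allocation of the remaining 3 bidders over all 4 lots is Ghosh→Lot B ($179), Osei→Lot A ($146), Rivera→Lot F ($158), total $483.
VCG payment = (others' best without Mendoza) − (others' welfare with Mendoza) = 483 − 468 = $15.

Mendoza pays $15.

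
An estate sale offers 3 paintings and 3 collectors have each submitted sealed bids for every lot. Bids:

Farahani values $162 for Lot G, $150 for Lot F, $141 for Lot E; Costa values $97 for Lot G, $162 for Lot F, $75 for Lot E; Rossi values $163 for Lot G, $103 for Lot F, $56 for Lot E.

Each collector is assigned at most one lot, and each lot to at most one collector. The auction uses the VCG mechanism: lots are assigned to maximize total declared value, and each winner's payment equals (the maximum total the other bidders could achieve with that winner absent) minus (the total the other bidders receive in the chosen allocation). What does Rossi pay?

Rossi pays $21.

Efficient allocation: Farahani→Lot E ($141), Costa→Lot F ($162), Rossi→Lot G ($163); total welfare W = $466.
Rossi receives Lot G at value $163, so the others get W − 163 = $303.
Without Rossi: best allocation of the remaining 2 bidders over all 3 lots is Farahani→Lot G ($162), Costa→Lot F ($162), total $324.
VCG payment = (others' best without Rossi) − (others' welfare with Rossi) = 324 − 303 = $21.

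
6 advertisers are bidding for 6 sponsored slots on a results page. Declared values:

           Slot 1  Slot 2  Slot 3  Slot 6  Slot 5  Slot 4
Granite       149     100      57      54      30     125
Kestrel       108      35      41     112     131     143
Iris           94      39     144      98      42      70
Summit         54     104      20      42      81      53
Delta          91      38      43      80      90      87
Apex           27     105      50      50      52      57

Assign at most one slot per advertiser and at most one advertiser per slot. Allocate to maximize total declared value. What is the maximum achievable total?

Treat this as an assignment problem: match each advertiser to one slot.
Optimal: Granite→Slot 1 ($149), Kestrel→Slot 4 ($143), Iris→Slot 3 ($144), Summit→Slot 5 ($81), Delta→Slot 6 ($80), Apex→Slot 2 ($105) — total 149+143+144+81+80+105 = $702.
Column-greedy (each slot in turn goes to its best remaining advertiser) gives $653, worse by 49.
Next-best assignment: Granite→Slot 1, Kestrel→Slot 4, Iris→Slot 3, Summit→Slot 2, Delta→Slot 5, Apex→Slot 6 = $680.
Every other assignment is strictly worse.

Maximum total: $702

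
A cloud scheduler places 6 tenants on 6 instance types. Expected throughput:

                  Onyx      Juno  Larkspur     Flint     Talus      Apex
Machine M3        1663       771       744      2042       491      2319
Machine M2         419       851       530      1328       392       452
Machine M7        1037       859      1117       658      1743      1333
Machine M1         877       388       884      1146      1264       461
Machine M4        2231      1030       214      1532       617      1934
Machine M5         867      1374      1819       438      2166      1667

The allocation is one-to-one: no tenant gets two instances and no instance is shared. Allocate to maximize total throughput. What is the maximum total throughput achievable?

Max total: 10109 ops/s

Treat this as an assignment problem: match each tenant to one instance.
Optimal: Onyx→Machine M4 (2231 ops/s), Juno→Machine M2 (851 ops/s), Larkspur→Machine M5 (1819 ops/s), Flint→Machine M1 (1146 ops/s), Talus→Machine M7 (1743 ops/s), Apex→Machine M3 (2319 ops/s) — total 2231+851+1819+1146+1743+2319 = 10109 ops/s.
Row-greedy (each tenant in turn takes its best remaining instance) gives 8480 ops/s, worse by 1629.
Next-best assignment: Onyx→Machine M4, Juno→Machine M5, Larkspur→Machine M1, Flint→Machine M2, Talus→Machine M7, Apex→Machine M3 = 9879 ops/s.
Checked against all permutations: 10109 ops/s is optimal.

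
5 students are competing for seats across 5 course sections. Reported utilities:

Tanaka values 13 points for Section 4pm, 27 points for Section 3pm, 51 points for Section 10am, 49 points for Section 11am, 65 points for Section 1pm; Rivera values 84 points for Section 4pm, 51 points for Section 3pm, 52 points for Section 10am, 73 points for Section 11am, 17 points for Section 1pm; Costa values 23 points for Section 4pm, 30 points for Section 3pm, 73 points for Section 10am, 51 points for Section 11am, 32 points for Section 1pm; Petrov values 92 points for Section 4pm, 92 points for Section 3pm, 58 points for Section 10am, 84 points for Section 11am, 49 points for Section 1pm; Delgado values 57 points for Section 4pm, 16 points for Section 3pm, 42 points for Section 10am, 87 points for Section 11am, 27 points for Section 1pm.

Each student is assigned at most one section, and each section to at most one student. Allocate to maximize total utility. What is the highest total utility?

Optimal: Tanaka→Section 1pm (65 points), Rivera→Section 4pm (84 points), Costa→Section 10am (73 points), Petrov→Section 3pm (92 points), Delgado→Section 11am (87 points) — total 65+84+73+92+87 = 401 points.
Max-entry greedy (repeatedly take the single best remaining cell) gives 368 points, worse by 33.
Next-best assignment: Tanaka→Section 1pm, Rivera→Section 3pm, Costa→Section 10am, Petrov→Section 4pm, Delgado→Section 11am = 368 points.
Swapping Costa↔Rivera (Costa→Section 4pm 23 points, Rivera→Section 10am 52 points) loses 82.
No other one-to-one assignment exceeds 401 points.

Maximum total: 401 points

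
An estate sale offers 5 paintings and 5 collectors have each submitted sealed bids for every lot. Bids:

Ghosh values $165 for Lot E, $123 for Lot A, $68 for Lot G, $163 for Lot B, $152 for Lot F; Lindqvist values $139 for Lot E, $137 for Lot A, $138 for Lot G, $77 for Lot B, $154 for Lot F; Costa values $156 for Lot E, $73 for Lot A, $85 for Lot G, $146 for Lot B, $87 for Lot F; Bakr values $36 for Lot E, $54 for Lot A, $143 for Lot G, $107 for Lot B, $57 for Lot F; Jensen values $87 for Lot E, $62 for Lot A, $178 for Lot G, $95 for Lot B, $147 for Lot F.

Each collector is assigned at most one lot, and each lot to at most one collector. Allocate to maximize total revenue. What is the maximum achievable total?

Optimal: Ghosh→Lot B ($163), Lindqvist→Lot A ($137), Costa→Lot E ($156), Bakr→Lot G ($143), Jensen→Lot F ($147) — total 163+137+156+143+147 = $746.
Max-entry greedy (repeatedly take the single best remaining cell) gives $697, worse by 49.
No other one-to-one assignment exceeds $746.

Max total: $746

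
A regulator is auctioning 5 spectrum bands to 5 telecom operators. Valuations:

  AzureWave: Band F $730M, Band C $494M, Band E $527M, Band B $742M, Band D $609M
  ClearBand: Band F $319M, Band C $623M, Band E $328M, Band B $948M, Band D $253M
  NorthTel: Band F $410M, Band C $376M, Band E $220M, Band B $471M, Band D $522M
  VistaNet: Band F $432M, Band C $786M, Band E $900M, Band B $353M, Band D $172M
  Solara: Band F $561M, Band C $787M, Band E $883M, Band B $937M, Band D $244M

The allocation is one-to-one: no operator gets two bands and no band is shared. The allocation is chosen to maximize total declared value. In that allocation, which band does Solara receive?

Optimal: AzureWave→Band F ($730M), ClearBand→Band B ($948M), NorthTel→Band D ($522M), VistaNet→Band E ($900M), Solara→Band C ($787M) — total 730+948+522+900+787 = $3887M.
Next-best assignment: AzureWave→Band F, ClearBand→Band B, NorthTel→Band D, VistaNet→Band C, Solara→Band E = $3869M.
Solara's own top band is Band B ($937M), but forcing Solara→Band B and reassigning the rest optimally gives only $3712M — worse by 175.

Solara receives Band C.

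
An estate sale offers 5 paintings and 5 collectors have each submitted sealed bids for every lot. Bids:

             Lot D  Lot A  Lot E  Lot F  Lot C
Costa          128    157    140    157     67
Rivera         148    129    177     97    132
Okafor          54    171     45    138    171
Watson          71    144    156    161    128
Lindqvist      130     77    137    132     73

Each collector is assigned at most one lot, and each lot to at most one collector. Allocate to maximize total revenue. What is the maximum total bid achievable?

Optimal: Costa→Lot A ($157), Rivera→Lot E ($177), Okafor→Lot C ($171), Watson→Lot F ($161), Lindqvist→Lot D ($130) — total 157+177+171+161+130 = $796.
Max-entry greedy (repeatedly take the single best remaining cell) gives $706, worse by 90.
Swapping Rivera↔Costa (Rivera→Lot A $129, Costa→Lot E $140) loses 65.
Every other assignment is strictly worse.

Maximum total: $796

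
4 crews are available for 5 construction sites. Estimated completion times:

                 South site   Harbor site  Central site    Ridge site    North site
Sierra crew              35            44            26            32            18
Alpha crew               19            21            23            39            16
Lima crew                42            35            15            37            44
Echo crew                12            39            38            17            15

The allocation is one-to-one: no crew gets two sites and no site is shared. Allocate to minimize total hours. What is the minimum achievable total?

Optimal: Sierra crew→North site (18 hours), Alpha crew→Harbor site (21 hours), Lima crew→Central site (15 hours), Echo crew→South site (12 hours) — total 18+21+15+12 = 66 hours.
Column-greedy (each site in turn goes to its cheapest remaining crew) gives 80 hours, worse by 14.
Next-best assignment: Sierra crew→North site, Alpha crew→South site, Lima crew→Central site, Echo crew→Ridge site = 69 hours.
Swapping Sierra crew↔Lima crew (Sierra crew→Central site 26 hours, Lima crew→North site 44 hours) adds 37.
No other one-to-one assignment undercuts 66 hours.

Minimum total: 66 hours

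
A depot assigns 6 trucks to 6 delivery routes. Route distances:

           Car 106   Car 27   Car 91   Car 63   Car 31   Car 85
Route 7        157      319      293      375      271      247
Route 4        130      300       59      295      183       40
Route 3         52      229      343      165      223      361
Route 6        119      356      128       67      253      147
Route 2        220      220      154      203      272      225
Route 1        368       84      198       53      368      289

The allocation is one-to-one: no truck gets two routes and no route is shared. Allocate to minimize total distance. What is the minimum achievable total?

Minimum total: 668 km

Optimal: Car 106→Route 3 (52 km), Car 27→Route 1 (84 km), Car 91→Route 2 (154 km), Car 63→Route 6 (67 km), Car 31→Route 7 (271 km), Car 85→Route 4 (40 km) — total 52+84+154+67+271+40 = 668 km.
Row-greedy (each truck in turn takes its cheapest remaining route) gives 758 km, worse by 90.
Next-best assignment: Car 106→Route 7, Car 27→Route 1, Car 91→Route 2, Car 63→Route 6, Car 31→Route 3, Car 85→Route 4 = 725 km.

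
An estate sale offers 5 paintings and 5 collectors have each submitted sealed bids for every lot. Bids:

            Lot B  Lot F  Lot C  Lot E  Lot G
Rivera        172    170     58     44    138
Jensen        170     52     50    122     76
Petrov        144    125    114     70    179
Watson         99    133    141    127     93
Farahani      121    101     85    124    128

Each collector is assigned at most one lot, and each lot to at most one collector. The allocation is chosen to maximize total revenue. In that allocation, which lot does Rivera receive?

Rivera receives Lot F.

This is a one-to-one assignment (maximum-weight bipartite matching).
Optimal: Rivera→Lot F ($170), Jensen→Lot B ($170), Petrov→Lot G ($179), Watson→Lot C ($141), Farahani→Lot E ($124) — total 170+170+179+141+124 = $784.
Row-greedy (each collector in turn takes its best remaining lot) gives $715, worse by 69.
Next-best assignment: Rivera→Lot F, Jensen→Lot E, Petrov→Lot G, Watson→Lot C, Farahani→Lot B = $733.
Checked against all permutations: $784 is optimal.
Rivera's own top lot is Lot B ($172), but forcing Rivera→Lot B and reassigning the rest optimally gives only $715 — worse by 69.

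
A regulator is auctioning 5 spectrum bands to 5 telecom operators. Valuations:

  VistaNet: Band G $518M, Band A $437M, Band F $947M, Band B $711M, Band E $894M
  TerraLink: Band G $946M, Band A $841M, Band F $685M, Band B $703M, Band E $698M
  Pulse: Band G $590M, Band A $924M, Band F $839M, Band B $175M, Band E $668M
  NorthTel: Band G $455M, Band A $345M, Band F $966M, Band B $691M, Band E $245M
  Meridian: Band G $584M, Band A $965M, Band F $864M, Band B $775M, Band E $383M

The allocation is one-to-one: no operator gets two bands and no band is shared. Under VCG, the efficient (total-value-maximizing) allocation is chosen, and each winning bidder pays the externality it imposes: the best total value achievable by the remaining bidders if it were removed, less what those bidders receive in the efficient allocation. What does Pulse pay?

Efficient allocation: VistaNet→Band E ($894M), TerraLink→Band G ($946M), Pulse→Band A ($924M), NorthTel→Band F ($966M), Meridian→Band B ($775M); total welfare W = $4505M.
Pulse receives Band A at value $924M, so the others get W − 924 = $3581M.
Without Pulse: best allocation of the remaining 4 bidders over all 5 bands is VistaNet→Band E ($894M), TerraLink→Band G ($946M), NorthTel→Band F ($966M), Meridian→Band A ($965M), total $3771M.
VCG payment = (others' best without Pulse) − (others' welfare with Pulse) = 3771 − 3581 = $190M.

Pulse pays $190M.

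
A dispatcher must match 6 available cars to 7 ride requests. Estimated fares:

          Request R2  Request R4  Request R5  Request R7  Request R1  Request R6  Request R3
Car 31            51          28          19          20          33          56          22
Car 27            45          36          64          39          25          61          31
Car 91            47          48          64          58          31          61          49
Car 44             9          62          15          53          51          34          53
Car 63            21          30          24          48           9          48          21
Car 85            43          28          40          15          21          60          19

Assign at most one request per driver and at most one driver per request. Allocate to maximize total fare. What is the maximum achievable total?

Optimal: Car 31→Request R2 ($51), Car 27→Request R5 ($64), Car 91→Request R3 ($49), Car 44→Request R4 ($62), Car 63→Request R7 ($48), Car 85→Request R6 ($60) — total 51+64+49+62+48+60 = $334.
Max-entry greedy (repeatedly take the single best remaining cell) gives $307, worse by 27.
Swapping Car 85↔Car 44 (Car 85→Request R4 $28, Car 44→Request R6 $34) loses 60.
Every other assignment is strictly worse.

Maximum total: $334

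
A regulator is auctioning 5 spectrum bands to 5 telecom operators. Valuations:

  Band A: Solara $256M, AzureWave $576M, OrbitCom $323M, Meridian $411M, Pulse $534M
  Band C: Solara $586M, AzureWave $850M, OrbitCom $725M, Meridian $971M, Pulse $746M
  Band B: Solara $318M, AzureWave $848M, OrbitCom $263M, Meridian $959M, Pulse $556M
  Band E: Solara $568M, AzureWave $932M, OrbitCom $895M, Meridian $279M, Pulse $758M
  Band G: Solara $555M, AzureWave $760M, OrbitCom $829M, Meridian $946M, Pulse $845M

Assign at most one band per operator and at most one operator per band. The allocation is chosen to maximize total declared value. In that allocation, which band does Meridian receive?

Optimal: Solara→Band C ($586M), AzureWave→Band A ($576M), OrbitCom→Band E ($895M), Meridian→Band B ($959M), Pulse→Band G ($845M) — total 586+576+895+959+845 = $3861M.
Column-greedy (each band in turn goes to its best remaining operator) gives $3553M, worse by 308.
Checked against all permutations: $3861M is optimal.
Meridian's own top band is Band C ($971M), but forcing Meridian→Band C and reassigning the rest optimally gives only $3815M — worse by 46.

Meridian receives Band B.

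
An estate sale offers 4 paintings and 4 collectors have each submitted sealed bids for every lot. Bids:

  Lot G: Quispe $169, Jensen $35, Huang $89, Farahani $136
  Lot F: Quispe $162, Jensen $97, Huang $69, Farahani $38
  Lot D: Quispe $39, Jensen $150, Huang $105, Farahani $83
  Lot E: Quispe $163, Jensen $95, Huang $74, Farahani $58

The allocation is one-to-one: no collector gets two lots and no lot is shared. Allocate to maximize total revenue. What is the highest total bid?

Maximum total: $522

Optimal: Quispe→Lot F ($162), Jensen→Lot D ($150), Huang→Lot E ($74), Farahani→Lot G ($136) — total 162+150+74+136 = $522.
Column-greedy (each lot in turn goes to its best remaining collector) gives $429, worse by 93.
Next-best assignment: Quispe→Lot E, Jensen→Lot D, Huang→Lot F, Farahani→Lot G = $518.
Every other assignment is strictly worse.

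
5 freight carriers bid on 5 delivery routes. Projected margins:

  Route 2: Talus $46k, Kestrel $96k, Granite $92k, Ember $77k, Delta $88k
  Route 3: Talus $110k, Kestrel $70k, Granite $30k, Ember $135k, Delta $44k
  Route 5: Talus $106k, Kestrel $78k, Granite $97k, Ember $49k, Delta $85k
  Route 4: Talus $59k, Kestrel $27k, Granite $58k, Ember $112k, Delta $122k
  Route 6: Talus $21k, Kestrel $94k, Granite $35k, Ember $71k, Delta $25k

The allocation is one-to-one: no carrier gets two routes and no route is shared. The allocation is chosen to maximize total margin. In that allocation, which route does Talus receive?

Talus receives Route 5.

Optimal: Talus→Route 5 ($106k), Kestrel→Route 6 ($94k), Granite→Route 2 ($92k), Ember→Route 3 ($135k), Delta→Route 4 ($122k) — total 106+94+92+135+122 = $549k.
Max-entry greedy (repeatedly take the single best remaining cell) gives $494k, worse by 55.
Next-best assignment: Talus→Route 3, Kestrel→Route 6, Granite→Route 5, Ember→Route 4, Delta→Route 2 = $501k.
Talus's own top route is Route 3 ($110k), but forcing Talus→Route 3 and reassigning the rest optimally gives only $501k — worse by 48.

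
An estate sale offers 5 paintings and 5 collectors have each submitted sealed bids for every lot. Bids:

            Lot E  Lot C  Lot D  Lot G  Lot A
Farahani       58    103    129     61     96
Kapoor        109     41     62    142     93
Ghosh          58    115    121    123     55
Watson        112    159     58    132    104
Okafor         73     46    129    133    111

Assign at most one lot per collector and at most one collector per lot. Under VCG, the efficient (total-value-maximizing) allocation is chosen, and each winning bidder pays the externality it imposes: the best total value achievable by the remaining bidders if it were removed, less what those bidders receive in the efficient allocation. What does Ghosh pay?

Ghosh pays $33.

Efficient allocation: Farahani→Lot D ($129), Kapoor→Lot E ($109), Ghosh→Lot G ($123), Watson→Lot C ($159), Okafor→Lot A ($111); total welfare W = $631.
Ghosh receives Lot G at value $123, so the others get W − 123 = $508.
Without Ghosh: best allocation of the remaining 4 bidders over all 5 lots is Farahani→Lot D ($129), Kapoor→Lot G ($142), Watson→Lot C ($159), Okafor→Lot A ($111), total $541.
VCG payment = (others' best without Ghosh) − (others' welfare with Ghosh) = 541 − 508 = $33.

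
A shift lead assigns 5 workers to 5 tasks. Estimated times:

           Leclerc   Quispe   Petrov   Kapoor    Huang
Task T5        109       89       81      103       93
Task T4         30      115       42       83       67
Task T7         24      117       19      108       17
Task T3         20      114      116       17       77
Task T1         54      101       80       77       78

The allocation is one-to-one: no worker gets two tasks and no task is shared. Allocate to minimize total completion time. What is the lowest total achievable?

Minimum total: 219 min

Treat this as an assignment problem: match each worker to one task.
Optimal: Leclerc→Task T1 (54 min), Quispe→Task T5 (89 min), Petrov→Task T4 (42 min), Kapoor→Task T3 (17 min), Huang→Task T7 (17 min) — total 54+89+42+17+17 = 219 min.
Row-greedy (each worker in turn takes its cheapest remaining task) gives 272 min, worse by 53.
Next-best assignment: Leclerc→Task T4, Quispe→Task T5, Petrov→Task T7, Kapoor→Task T3, Huang→Task T1 = 233 min.
No other one-to-one assignment undercuts 219 min.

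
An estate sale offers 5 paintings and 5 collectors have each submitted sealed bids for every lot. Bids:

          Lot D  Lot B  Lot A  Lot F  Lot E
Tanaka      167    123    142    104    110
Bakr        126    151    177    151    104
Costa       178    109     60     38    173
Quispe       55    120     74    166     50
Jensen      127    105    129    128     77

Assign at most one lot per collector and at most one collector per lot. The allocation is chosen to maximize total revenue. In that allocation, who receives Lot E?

This is the linear assignment problem.
Optimal: Tanaka→Lot D ($167), Bakr→Lot A ($177), Costa→Lot E ($173), Quispe→Lot F ($166), Jensen→Lot B ($105) — total 167+177+173+166+105 = $788.
Max-entry greedy (repeatedly take the single best remaining cell) gives $721, worse by 67.
Next-best assignment: Tanaka→Lot D, Bakr→Lot B, Costa→Lot E, Quispe→Lot F, Jensen→Lot A = $786.
Costa's own top lot is Lot D ($178), but forcing Costa→Lot D and reassigning the rest optimally gives only $736 — worse by 52.

Costa receives Lot E.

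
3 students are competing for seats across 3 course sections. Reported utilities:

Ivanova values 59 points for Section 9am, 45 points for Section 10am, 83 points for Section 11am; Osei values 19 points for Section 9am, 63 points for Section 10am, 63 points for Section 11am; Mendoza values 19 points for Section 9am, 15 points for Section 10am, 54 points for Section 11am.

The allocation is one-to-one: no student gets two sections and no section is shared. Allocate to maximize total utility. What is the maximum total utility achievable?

This is a one-to-one assignment (maximum-weight bipartite matching).
Optimal: Ivanova→Section 9am (59 points), Osei→Section 10am (63 points), Mendoza→Section 11am (54 points) — total 59+63+54 = 176 points.
Row-greedy (each student in turn takes its best remaining section) gives 165 points, worse by 11.
Next-best assignment: Ivanova→Section 11am, Osei→Section 10am, Mendoza→Section 9am = 165 points.

Maximum total: 176 points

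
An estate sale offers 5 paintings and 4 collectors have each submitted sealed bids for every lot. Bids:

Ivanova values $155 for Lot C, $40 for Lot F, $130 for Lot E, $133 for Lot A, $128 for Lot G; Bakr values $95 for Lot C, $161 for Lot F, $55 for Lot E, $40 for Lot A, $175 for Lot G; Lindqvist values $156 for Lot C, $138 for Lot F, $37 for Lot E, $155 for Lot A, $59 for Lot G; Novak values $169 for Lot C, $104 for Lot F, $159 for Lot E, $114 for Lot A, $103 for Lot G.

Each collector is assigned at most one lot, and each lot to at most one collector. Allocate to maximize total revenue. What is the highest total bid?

Maximum total: $644

Optimal: Ivanova→Lot C ($155), Bakr→Lot G ($175), Lindqvist→Lot A ($155), Novak→Lot E ($159) — total 155+175+155+159 = $644.
Column-greedy (each lot in turn goes to its best remaining collector) gives $615, worse by 29.
Swapping Novak↔Bakr (Novak→Lot G $103, Bakr→Lot E $55) loses 176.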